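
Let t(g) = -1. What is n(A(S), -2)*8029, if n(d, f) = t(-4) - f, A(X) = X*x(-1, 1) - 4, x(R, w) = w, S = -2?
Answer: 8029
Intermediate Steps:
A(X) = -4 + X (A(X) = X*1 - 4 = X - 4 = -4 + X)
n(d, f) = -1 - f
n(A(S), -2)*8029 = (-1 - 1*(-2))*8029 = (-1 + 2)*8029 = 1*8029 = 8029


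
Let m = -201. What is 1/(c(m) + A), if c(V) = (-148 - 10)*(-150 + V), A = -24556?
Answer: 1/30902 ≈ 3.2360e-5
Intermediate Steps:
c(V) = 23700 - 158*V (c(V) = -158*(-150 + V) = 23700 - 158*V)
1/(c(m) + A) = 1/((23700 - 158*(-201)) - 24556) = 1/((23700 + 31758) - 24556) = 1/(55458 - 24556) = 1/30902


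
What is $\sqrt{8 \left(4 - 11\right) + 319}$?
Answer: $\sqrt{263} \approx 16.217$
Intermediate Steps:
$\sqrt{8 \left(4 - 11\right) + 319} = \sqrt{8 \left(-7\right) + 319} = \sqrt{-56 + 319} = \sqrt{263}$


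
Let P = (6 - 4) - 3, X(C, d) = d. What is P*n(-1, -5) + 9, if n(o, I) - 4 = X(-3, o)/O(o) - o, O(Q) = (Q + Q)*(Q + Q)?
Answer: 17/4 ≈ 4.2500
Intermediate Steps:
O(Q) = 4*Q**2 (O(Q) = (2*Q)*(2*Q) = 4*Q**2)
P = -1 (P = 2 - 3 = -1)
n(o, I) = 4 - o + 1/(4*o) (n(o, I) = 4 + (o/((4*o**2)) - o) = 4 + (o*(1/(4*o**2)) - o) = 4 + (1/(4*o) - o) = 4 + (-o + 1/(4*o)) = 4 - o + 1/(4*o))
P*n(-1, -5) + 9 = -(4 - 1*(-1) + (1/4)/(-1)) + 9 = -(4 + 1 + (1/4)*(-1)) + 9 = -(4 + 1 - 1/4) + 9 = -1*19/4 + 9 = -19/4 + 9 = 17/4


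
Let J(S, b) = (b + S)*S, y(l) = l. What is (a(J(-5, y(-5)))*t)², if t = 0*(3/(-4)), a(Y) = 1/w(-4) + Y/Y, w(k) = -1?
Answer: 0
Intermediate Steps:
J(S, b) = S*(S + b) (J(S, b) = (S + b)*S = S*(S + b))
a(Y) = 0 (a(Y) = 1/(-1) + Y/Y = 1*(-1) + 1 = -1 + 1 = 0)
t = 0 (t = 0*(3*(-¼)) = 0*(-¾) = 0)
(a(J(-5, y(-5)))*t)² = (0*0)² = 0² = 0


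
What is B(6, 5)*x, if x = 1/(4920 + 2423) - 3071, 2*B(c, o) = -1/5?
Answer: 11275176/36715 ≈ 307.10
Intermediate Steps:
B(c, o) = -⅒ (B(c, o) = (-1/5)/2 = (-1*⅕)/2 = (½)*(-⅕) = -⅒)
x = -22550352/7343 (x = 1/7343 - 3071 = -22550352/7343 ≈ -3071.0)
B(6, 5)*x = -⅒*(-22550352/7343) = 11275176/36715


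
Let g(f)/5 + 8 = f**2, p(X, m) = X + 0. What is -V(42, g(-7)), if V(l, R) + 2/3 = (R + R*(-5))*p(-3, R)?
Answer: -7378/3 ≈ -2459.3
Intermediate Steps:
p(X, m) = X
g(f) = -40 + 5*f**2
V(l, R) = -2/3 + 12*R (V(l, R) = -2/3 + (R + R*(-5))*(-3) = -2/3 + (R - 5*R)*(-3) = -2/3 - 4*R*(-3) = -2/3 + 12*R)
-V(42, g(-7)) = -(-2/3 + 12*(-40 + 5*(-7)**2)) = -(-2/3 + 12*(-40 + 5*49)) = -(-2/3 + 12*(-40 + 245)) = -(-2/3 + 12*205) = -(-2/3 + 2460) = -1*7378/3 = -7378/3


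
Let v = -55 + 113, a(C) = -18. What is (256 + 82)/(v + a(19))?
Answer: 169/20 ≈ 8.4500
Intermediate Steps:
v = 58
(256 + 82)/(v + a(19)) = (256 + 82)/(58 - 18) = 338/40 = 338*(1/40) = 169/20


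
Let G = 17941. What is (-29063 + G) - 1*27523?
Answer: -38645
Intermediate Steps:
(-29063 + G) - 1*27523 = (-29063 + 17941) - 1*27523 = -11122 - 27523 = -38645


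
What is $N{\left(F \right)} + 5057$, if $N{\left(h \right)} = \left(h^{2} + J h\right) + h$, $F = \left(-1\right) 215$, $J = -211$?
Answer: $96432$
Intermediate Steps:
$F = -215$
$N{\left(h \right)} = h^{2} - 210 h$ ($N{\left(h \right)} = \left(h^{2} - 211 h\right) + h = h^{2} - 210 h$)
$N{\left(F \right)} + 5057 = - 215 \left(-210 - 215\right) + 5057 = \left(-215\right) \left(-425\right) + 5057 = 91375 + 5057 = 96432$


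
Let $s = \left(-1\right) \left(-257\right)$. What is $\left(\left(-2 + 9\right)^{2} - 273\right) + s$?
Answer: $33$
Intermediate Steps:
$s = 257$
$\left(\left(-2 + 9\right)^{2} - 273\right) + s = \left(\left(-2 + 9\right)^{2} - 273\right) + 257 = \left(7^{2} - 273\right) + 257 = \left(49 - 273\right) + 257 = -224 + 257 = 33$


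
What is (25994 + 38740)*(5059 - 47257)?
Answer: -2731645332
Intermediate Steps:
(25994 + 38740)*(5059 - 47257) = 64734*(-42198) = -2731645332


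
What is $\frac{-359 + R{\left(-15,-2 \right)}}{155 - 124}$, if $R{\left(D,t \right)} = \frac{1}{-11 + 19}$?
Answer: $- \frac{2871}{248} \approx -11.577$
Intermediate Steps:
$R{\left(D,t \right)} = \frac{1}{8}$
$\frac{-359 + R{\left(-15,-2 \right)}}{155 - 124} = \frac{-359 + \frac{1}{8}}{155 - 124} = - \frac{2871}{8 \cdot 31} = \left(- \frac{2871}{8}\right) \frac{1}{31} = - \frac{2871}{248}$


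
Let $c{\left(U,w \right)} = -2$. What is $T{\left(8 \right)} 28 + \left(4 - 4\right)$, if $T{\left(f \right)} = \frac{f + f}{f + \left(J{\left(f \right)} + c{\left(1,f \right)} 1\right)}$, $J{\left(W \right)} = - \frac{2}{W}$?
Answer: $\frac{1792}{23} \approx 77.913$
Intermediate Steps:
$T{\left(f \right)} = \frac{2 f}{-2 + f - \frac{2}{f}}$ ($T{\left(f \right)} = \frac{f + f}{f - \left(2 + \frac{2}{f}\right)} = \frac{2 f}{f - \left(2 + \frac{2}{f}\right)} = \frac{2 f}{-2 + f - \frac{2}{f}}$)
$T{\left(8 \right)} 28 + \left(4 - 4\right) = - \frac{2 \cdot 8^{2}}{2 - 8 \left(-2 + 8\right)} 28 + \left(4 - 4\right) = \left(-2\right) 64 \frac{1}{2 - 8 \cdot 6} \cdot 28 + 0 = \left(-2\right) 64 \frac{1}{2 - 48} \cdot 28 + 0 = \left(-2\right) 64 \frac{1}{-46} \cdot 28 + 0 = \left(-2\right) 64 \left(- \frac{1}{46}\right) 28 + 0 = \frac{64}{23} \cdot 28 + 0 = \frac{1792}{23} + 0 = \frac{1792}{23}$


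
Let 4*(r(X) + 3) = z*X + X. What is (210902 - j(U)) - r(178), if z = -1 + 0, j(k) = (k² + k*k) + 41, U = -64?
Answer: 202672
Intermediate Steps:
j(k) = 41 + 2*k² (j(k) = (k² + k²) + 41 = 2*k² + 41 = 41 + 2*k²)
z = -1
r(X) = -3 (r(X) = -3 + (-X + X)/4 = -3 + (¼)*0 = -3 + 0 = -3)
(210902 - j(U)) - r(178) = (210902 - (41 + 2*(-64)²)) - 1*(-3) = (210902 - (41 + 2*4096)) + 3 = (210902 - (41 + 8192)) + 3 = (210902 - 1*8233) + 3 = (210902 - 8233) + 3 = 202669 + 3 = 202672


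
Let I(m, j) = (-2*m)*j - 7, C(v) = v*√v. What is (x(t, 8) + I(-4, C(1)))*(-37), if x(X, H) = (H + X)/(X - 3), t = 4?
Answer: -481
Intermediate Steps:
C(v) = v^(3/2)
x(X, H) = (H + X)/(-3 + X)
I(m, j) = -7 - 2*j*m (I(m, j) = -2*j*m - 7 = -7 - 2*j*m)
(x(t, 8) + I(-4, C(1)))*(-37) = ((8 + 4)/(-3 + 4) + (-7 - 2*1^(3/2)*(-4)))*(-37) = (12/1 + (-7 - 2*1*(-4)))*(-37) = (1*12 + (-7 + 8))*(-37) = (12 + 1)*(-37) = 13*(-37) = -481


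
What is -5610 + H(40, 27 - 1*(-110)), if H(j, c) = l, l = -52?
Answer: -5662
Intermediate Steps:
H(j, c) = -52
-5610 + H(40, 27 - 1*(-110)) = -5610 - 52 = -5662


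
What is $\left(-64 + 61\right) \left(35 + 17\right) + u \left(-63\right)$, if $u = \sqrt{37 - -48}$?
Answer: $-156 - 63 \sqrt{85} \approx -736.83$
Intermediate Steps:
$u = \sqrt{85}$ ($u = \sqrt{37 + 48} = \sqrt{85} \approx 9.2195$)
$\left(-64 + 61\right) \left(35 + 17\right) + u \left(-63\right) = \left(-64 + 61\right) \left(35 + 17\right) + \sqrt{85} \left(-63\right) = \left(-3\right) 52 - 63 \sqrt{85} = -156 - 63 \sqrt{85}$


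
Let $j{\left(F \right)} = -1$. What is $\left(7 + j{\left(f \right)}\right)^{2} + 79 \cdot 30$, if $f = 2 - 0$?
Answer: $2406$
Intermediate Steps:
$f = 2$ ($f = 2 + 0 = 2$)
$\left(7 + j{\left(f \right)}\right)^{2} + 79 \cdot 30 = \left(7 - 1\right)^{2} + 79 \cdot 30 = 6^{2} + 2370 = 36 + 2370 = 2406$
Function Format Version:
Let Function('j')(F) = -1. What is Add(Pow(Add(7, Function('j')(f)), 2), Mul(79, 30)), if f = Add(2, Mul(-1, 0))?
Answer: 2406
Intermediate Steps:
f = 2 (f = Add(2, 0) = 2)
Add(Pow(Add(7, Function('j')(f)), 2), Mul(79, 30)) = Add(Pow(Add(7, -1), 2), Mul(79, 30)) = Add(Pow(6, 2), 2370) = Add(36, 2370) = 2406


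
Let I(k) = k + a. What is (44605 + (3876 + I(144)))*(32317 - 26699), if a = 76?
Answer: 273602218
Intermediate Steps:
I(k) = 76 + k (I(k) = k + 76 = 76 + k)
(44605 + (3876 + I(144)))*(32317 - 26699) = (44605 + (3876 + (76 + 144)))*(32317 - 26699) = (44605 + (3876 + 220))*5618 = (44605 + 4096)*5618 = 48701*5618 = 273602218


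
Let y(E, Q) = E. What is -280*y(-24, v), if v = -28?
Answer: 6720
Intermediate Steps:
-280*y(-24, v) = -280*(-24) = 6720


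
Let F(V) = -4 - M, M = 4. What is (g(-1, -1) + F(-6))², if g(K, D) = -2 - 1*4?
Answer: 196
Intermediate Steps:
g(K, D) = -6 (g(K, D) = -2 - 4 = -6)
F(V) = -8 (F(V) = -4 - 1*4 = -4 - 4 = -8)
(g(-1, -1) + F(-6))² = (-6 - 8)² = (-14)² = 196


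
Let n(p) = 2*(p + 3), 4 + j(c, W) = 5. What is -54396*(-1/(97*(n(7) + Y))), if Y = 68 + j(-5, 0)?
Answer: 54396/8633 ≈ 6.3009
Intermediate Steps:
j(c, W) = 1 (j(c, W) = -4 + 5 = 1)
n(p) = 6 + 2*p (n(p) = 2*(3 + p) = 6 + 2*p)
Y = 69 (Y = 68 + 1 = 69)
-54396*(-1/(97*(n(7) + Y))) = -54396*(-1/(97*((6 + 2*7) + 69))) = -54396*(-1/(97*((6 + 14) + 69))) = -54396*(-1/(97*(20 + 69))) = -54396/((-97*89)) = -54396/(-8633) = -54396*(-1/8633) = 54396/8633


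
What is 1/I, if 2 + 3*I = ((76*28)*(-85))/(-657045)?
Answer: -394227/226642 ≈ -1.7394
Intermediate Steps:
I = -226642/394227 (I = -⅔ + (((76*28)*(-85))/(-657045))/3 = -⅔ + ((2128*(-85))*(-1/657045))/3 = -⅔ + (-180880*(-1/657045))/3 = -⅔ + (⅓)*(36176/131409) = -⅔ + 36176/394227 = -226642/394227 ≈ -0.57490)
1/I = 1/(-226642/394227) = -394227/226642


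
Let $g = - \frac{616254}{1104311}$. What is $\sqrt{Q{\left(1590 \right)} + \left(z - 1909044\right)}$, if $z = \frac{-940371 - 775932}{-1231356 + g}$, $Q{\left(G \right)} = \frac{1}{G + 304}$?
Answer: $\frac{3 i \sqrt{9770595199038269402530634210233090}}{214621860099265} \approx 1381.7 i$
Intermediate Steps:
$Q{\left(G \right)} = \frac{1}{304 + G}$
$g = - \frac{616254}{1104311}$ ($g = \left(-616254\right) \frac{1}{1104311} = - \frac{616254}{1104311} \approx -0.55804$)
$z = \frac{631777427411}{453266863990}$ ($z = \frac{-940371 - 775932}{-1231356 - \frac{616254}{1104311}} = - \frac{1716303}{- \frac{1359800591970}{1104311}} = \left(-1716303\right) \left(- \frac{1104311}{1359800591970}\right) = \frac{631777427411}{453266863990} \approx 1.3938$)
$\sqrt{Q{\left(1590 \right)} + \left(z - 1909044\right)} = \sqrt{\frac{1}{304 + 1590} + \left(\frac{631777427411}{453266863990} - 1909044\right)} = \sqrt{\frac{1}{1894} - \frac{865305755321498149}{453266863990}} = \sqrt{- \frac{409722275031412657554}{214621860099265}} = \frac{3 i \sqrt{9770595199038269402530634210233090}}{214621860099265}$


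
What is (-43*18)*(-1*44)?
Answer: 34056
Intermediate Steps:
(-43*18)*(-1*44) = -774*(-44) = 34056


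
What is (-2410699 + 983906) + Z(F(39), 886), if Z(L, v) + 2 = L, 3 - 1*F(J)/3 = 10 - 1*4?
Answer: -1426804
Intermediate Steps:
F(J) = -9 (F(J) = 9 - 3*(10 - 1*4) = 9 - 3*(10 - 4) = 9 - 3*6 = 9 - 18 = -9)
Z(L, v) = -2 + L
(-2410699 + 983906) + Z(F(39), 886) = (-2410699 + 983906) + (-2 - 9) = -1426793 - 11 = -1426804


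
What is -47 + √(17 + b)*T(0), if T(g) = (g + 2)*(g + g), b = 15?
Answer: -47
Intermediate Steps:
T(g) = 2*g*(2 + g) (T(g) = (2 + g)*(2*g) = 2*g*(2 + g))
-47 + √(17 + b)*T(0) = -47 + √(17 + 15)*(2*0*(2 + 0)) = -47 + √32*(2*0*2) = -47 + (4*√2)*0 = -47 + 0 = -47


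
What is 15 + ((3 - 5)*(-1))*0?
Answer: 15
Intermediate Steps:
15 + ((3 - 5)*(-1))*0 = 15 - 2*(-1)*0 = 15 + 2*0 = 15 + 0 = 15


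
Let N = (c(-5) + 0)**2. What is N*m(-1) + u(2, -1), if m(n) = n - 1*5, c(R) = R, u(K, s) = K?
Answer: -148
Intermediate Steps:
m(n) = -5 + n (m(n) = n - 5 = -5 + n)
N = 25 (N = (-5 + 0)**2 = (-5)**2 = 25)
N*m(-1) + u(2, -1) = 25*(-5 - 1) + 2 = 25*(-6) + 2 = -150 + 2 = -148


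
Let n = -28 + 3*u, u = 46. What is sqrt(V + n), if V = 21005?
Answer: sqrt(21115) ≈ 145.31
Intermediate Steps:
n = 110 (n = -28 + 3*46 = -28 + 138 = 110)
sqrt(V + n) = sqrt(21005 + 110) = sqrt(21115)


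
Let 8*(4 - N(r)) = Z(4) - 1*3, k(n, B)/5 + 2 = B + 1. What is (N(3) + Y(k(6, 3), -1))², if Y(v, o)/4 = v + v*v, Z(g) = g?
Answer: 12609601/64 ≈ 1.9703e+5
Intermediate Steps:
k(n, B) = -5 + 5*B (k(n, B) = -10 + 5*(B + 1) = -10 + 5*(1 + B) = -10 + (5 + 5*B) = -5 + 5*B)
Y(v, o) = 4*v + 4*v² (Y(v, o) = 4*(v + v*v) = 4*(v + v²) = 4*v + 4*v²)
N(r) = 31/8 (N(r) = 4 - (4 - 1*3)/8 = 4 - (4 - 3)/8 = 4 - ⅛*1 = 4 - ⅛ = 31/8)
(N(3) + Y(k(6, 3), -1))² = (31/8 + 4*(-5 + 5*3)*(1 + (-5 + 5*3)))² = (31/8 + 4*(-5 + 15)*(1 + (-5 + 15)))² = (31/8 + 4*10*(1 + 10))² = (31/8 + 4*10*11)² = (31/8 + 440)² = (3551/8)² = 12609601/64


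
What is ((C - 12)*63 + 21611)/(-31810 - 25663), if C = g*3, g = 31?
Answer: -26714/57473 ≈ -0.46481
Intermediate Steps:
C = 93 (C = 31*3 = 93)
((C - 12)*63 + 21611)/(-31810 - 25663) = ((93 - 12)*63 + 21611)/(-31810 - 25663) = (81*63 + 21611)/(-57473) = (5103 + 21611)*(-1/57473) = 26714*(-1/57473) = -26714/57473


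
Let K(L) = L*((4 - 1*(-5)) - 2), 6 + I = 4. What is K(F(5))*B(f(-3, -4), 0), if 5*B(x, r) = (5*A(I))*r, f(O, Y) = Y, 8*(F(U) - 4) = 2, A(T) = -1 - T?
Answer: 0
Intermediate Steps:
I = -2 (I = -6 + 4 = -2)
F(U) = 17/4 (F(U) = 4 + (1/8)*2 = 4 + 1/4 = 17/4)
K(L) = 7*L (K(L) = L*((4 + 5) - 2) = L*(9 - 2) = L*7 = 7*L)
B(x, r) = r (B(x, r) = ((5*(-1 - 1*(-2)))*r)/5 = ((5*(-1 + 2))*r)/5 = ((5*1)*r)/5 = (5*r)/5 = r)
K(F(5))*B(f(-3, -4), 0) = (7*(17/4))*0 = (119/4)*0 = 0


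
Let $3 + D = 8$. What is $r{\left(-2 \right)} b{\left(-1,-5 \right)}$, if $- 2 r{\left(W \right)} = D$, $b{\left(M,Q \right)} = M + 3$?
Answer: $-5$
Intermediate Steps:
$b{\left(M,Q \right)} = 3 + M$
$D = 5$ ($D = -3 + 8 = 5$)
$r{\left(W \right)} = - \frac{5}{2}$ ($r{\left(W \right)} = \left(- \frac{1}{2}\right) 5 = - \frac{5}{2}$)
$r{\left(-2 \right)} b{\left(-1,-5 \right)} = - \frac{5 \left(3 - 1\right)}{2} = \left(- \frac{5}{2}\right) 2 = -5$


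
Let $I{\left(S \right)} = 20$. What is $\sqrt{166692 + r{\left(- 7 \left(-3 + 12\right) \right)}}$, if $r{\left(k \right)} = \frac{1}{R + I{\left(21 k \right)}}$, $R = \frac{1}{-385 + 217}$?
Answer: $\frac{2 \sqrt{470191640991}}{3359} \approx 408.28$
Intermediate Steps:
$R = - \frac{1}{168}$ ($R = \frac{1}{-168} = - \frac{1}{168} \approx -0.0059524$)
$r{\left(k \right)} = \frac{168}{3359}$ ($r{\left(k \right)} = \frac{1}{- \frac{1}{168} + 20} = \frac{1}{\frac{3359}{168}} = \frac{168}{3359}$)
$\sqrt{166692 + r{\left(- 7 \left(-3 + 12\right) \right)}} = \sqrt{166692 + \frac{168}{3359}} = \sqrt{\frac{559918596}{3359}} = \frac{2 \sqrt{470191640991}}{3359}$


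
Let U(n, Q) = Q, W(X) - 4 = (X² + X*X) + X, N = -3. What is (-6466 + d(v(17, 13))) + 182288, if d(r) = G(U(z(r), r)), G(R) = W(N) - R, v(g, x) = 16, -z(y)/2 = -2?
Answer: 175825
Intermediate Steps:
z(y) = 4 (z(y) = -2*(-2) = 4)
W(X) = 4 + X + 2*X² (W(X) = 4 + ((X² + X*X) + X) = 4 + ((X² + X²) + X) = 4 + (2*X² + X) = 4 + (X + 2*X²) = 4 + X + 2*X²)
G(R) = 19 - R (G(R) = (4 - 3 + 2*(-3)²) - R = (4 - 3 + 2*9) - R = (4 - 3 + 18) - R = 19 - R)
d(r) = 19 - r
(-6466 + d(v(17, 13))) + 182288 = (-6466 + (19 - 1*16)) + 182288 = (-6466 + (19 - 16)) + 182288 = (-6466 + 3) + 182288 = -6463 + 182288 = 175825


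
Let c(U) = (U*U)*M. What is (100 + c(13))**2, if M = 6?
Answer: 1240996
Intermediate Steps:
c(U) = 6*U**2 (c(U) = (U*U)*6 = U**2*6 = 6*U**2)
(100 + c(13))**2 = (100 + 6*13**2)**2 = (100 + 6*169)**2 = (100 + 1014)**2 = 1114**2 = 1240996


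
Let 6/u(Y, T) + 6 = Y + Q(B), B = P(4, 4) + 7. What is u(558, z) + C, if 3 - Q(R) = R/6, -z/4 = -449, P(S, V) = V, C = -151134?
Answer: -501613710/3319 ≈ -1.5113e+5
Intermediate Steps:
z = 1796 (z = -4*(-449) = 1796)
B = 11 (B = 4 + 7 = 11)
Q(R) = 3 - R/6
u(Y, T) = 6/(-29/6 + Y) (u(Y, T) = 6/(-6 + (Y + (3 - 1/6*11))) = 6/(-6 + (Y + (3 - 11/6))) = 6/(-6 + (Y + 7/6)) = 6/(-6 + (7/6 + Y)) = 6/(-29/6 + Y))
u(558, z) + C = 36/(-29 + 6*558) - 151134 = 36/(-29 + 3348) - 151134 = 36/3319 - 151134 = -501613710/3319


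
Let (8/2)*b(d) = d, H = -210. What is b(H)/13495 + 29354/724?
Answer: 19804711/488519 ≈ 40.540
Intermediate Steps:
b(d) = d/4
b(H)/13495 + 29354/724 = ((¼)*(-210))/13495 + 29354/724 = -105/2*1/13495 + 29354*(1/724) = -21/5398 + 14677/362 = 19804711/488519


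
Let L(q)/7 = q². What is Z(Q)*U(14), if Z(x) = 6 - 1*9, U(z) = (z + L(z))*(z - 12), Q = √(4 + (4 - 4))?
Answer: -8316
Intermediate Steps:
L(q) = 7*q²
Q = 2 (Q = √(4 + 0) = √4 = 2)
U(z) = (-12 + z)*(z + 7*z²) (U(z) = (z + 7*z²)*(z - 12) = (z + 7*z²)*(-12 + z) = (-12 + z)*(z + 7*z²))
Z(x) = -3 (Z(x) = 6 - 9 = -3)
Z(Q)*U(14) = -42*(-12 - 83*14 + 7*14²) = -42*(-12 - 1162 + 7*196) = -42*(-12 - 1162 + 1372) = -42*198 = -3*2772 = -8316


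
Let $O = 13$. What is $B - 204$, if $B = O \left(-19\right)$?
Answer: $-451$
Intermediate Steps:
$B = -247$ ($B = 13 \left(-19\right) = -247$)
$B - 204 = -247 - 204 = -451$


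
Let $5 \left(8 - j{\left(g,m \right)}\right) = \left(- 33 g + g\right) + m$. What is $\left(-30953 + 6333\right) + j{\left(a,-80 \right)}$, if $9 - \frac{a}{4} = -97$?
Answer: $- \frac{109412}{5} \approx -21882.0$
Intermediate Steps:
$a = 424$ ($a = 36 - -388 = 36 + 388 = 424$)
$j{\left(g,m \right)} = 8 - \frac{m}{5} + \frac{32 g}{5}$ ($j{\left(g,m \right)} = 8 - \frac{\left(- 33 g + g\right) + m}{5} = 8 - \frac{- 32 g + m}{5} = 8 - \frac{m - 32 g}{5} = 8 + \left(- \frac{m}{5} + \frac{32 g}{5}\right) = 8 - \frac{m}{5} + \frac{32 g}{5}$)
$\left(-30953 + 6333\right) + j{\left(a,-80 \right)} = \left(-30953 + 6333\right) + \left(8 - -16 + \frac{32}{5} \cdot 424\right) = -24620 + \left(8 + 16 + \frac{13568}{5}\right) = -24620 + \frac{13688}{5} = - \frac{109412}{5}$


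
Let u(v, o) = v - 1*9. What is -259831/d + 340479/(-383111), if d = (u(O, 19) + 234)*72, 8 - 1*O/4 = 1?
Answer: -417969485/27583992 ≈ -15.153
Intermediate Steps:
O = 28 (O = 32 - 4*1 = 32 - 4 = 28)
u(v, o) = -9 + v (u(v, o) = v - 9 = -9 + v)
d = 18216 (d = ((-9 + 28) + 234)*72 = (19 + 234)*72 = 253*72 = 18216)
-259831/d + 340479/(-383111) = -259831/18216 + 340479/(-383111) = -259831*1/18216 + 340479*(-1/383111) = -1027/72 - 340479/383111 = -417969485/27583992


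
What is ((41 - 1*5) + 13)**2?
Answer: 2401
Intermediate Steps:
((41 - 1*5) + 13)**2 = ((41 - 5) + 13)**2 = (36 + 13)**2 = 49**2 = 2401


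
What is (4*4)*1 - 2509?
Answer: -2493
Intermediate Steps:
(4*4)*1 - 2509 = 16*1 - 2509 = 16 - 2509 = -2493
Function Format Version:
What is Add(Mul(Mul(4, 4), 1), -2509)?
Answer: -2493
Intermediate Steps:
Add(Mul(Mul(4, 4), 1), -2509) = Add(Mul(16, 1), -2509) = Add(16, -2509) = -2493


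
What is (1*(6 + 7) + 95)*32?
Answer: 3456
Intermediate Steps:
(1*(6 + 7) + 95)*32 = (1*13 + 95)*32 = (13 + 95)*32 = 108*32 = 3456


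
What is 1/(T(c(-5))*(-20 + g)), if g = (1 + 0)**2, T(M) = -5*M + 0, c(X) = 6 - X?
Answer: 1/1045 ≈ 0.00095694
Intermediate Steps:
T(M) = -5*M
g = 1 (g = 1**2 = 1)
1/(T(c(-5))*(-20 + g)) = 1/((-5*(6 - 1*(-5)))*(-20 + 1)) = 1/(-5*(6 + 5)*(-19)) = 1/(-5*11*(-19)) = 1/(-55*(-19)) = 1/1045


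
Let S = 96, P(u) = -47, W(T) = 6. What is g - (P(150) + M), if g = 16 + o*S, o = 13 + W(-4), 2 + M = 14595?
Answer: -12706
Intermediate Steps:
M = 14593 (M = -2 + 14595 = 14593)
o = 19 (o = 13 + 6 = 19)
g = 1840 (g = 16 + 19*96 = 16 + 1824 = 1840)
g - (P(150) + M) = 1840 - (-47 + 14593) = 1840 - 1*14546 = 1840 - 14546 = -12706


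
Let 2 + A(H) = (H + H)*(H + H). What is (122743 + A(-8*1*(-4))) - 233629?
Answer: -106792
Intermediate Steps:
A(H) = -2 + 4*H² (A(H) = -2 + (H + H)*(H + H) = -2 + (2*H)*(2*H) = -2 + 4*H²)
(122743 + A(-8*1*(-4))) - 233629 = (122743 + (-2 + 4*(-8*1*(-4))²)) - 233629 = (122743 + (-2 + 4*(-8*(-4))²)) - 233629 = (122743 + (-2 + 4*32²)) - 233629 = (122743 + (-2 + 4*1024)) - 233629 = (122743 + (-2 + 4096)) - 233629 = (122743 + 4094) - 233629 = 126837 - 233629 = -106792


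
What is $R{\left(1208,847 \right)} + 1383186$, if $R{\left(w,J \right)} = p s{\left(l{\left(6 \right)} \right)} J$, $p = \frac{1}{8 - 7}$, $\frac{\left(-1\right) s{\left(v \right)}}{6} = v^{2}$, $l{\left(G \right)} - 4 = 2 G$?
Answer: $82194$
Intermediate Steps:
$l{\left(G \right)} = 4 + 2 G$
$s{\left(v \right)} = - 6 v^{2}$
$p = 1$ ($p = 1^{-1} = 1$)
$R{\left(w,J \right)} = - 1536 J$ ($R{\left(w,J \right)} = 1 \left(- 6 \left(4 + 2 \cdot 6\right)^{2}\right) J = 1 \left(- 6 \left(4 + 12\right)^{2}\right) J = 1 \left(- 6 \cdot 16^{2}\right) J = 1 \left(\left(-6\right) 256\right) J = 1 \left(-1536\right) J = - 1536 J$)
$R{\left(1208,847 \right)} + 1383186 = \left(-1536\right) 847 + 1383186 = -1300992 + 1383186 = 82194$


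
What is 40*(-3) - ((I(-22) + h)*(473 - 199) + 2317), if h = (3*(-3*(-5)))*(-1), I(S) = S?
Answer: 15921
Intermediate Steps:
h = -45 (h = (3*15)*(-1) = 45*(-1) = -45)
40*(-3) - ((I(-22) + h)*(473 - 199) + 2317) = 40*(-3) - ((-22 - 45)*(473 - 199) + 2317) = -120 - (-67*274 + 2317) = -120 - (-18358 + 2317) = -120 - 1*(-16041) = -120 + 16041 = 15921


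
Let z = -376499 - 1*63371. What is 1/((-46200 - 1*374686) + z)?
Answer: -1/860756 ≈ -1.1618e-6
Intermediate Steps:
z = -439870 (z = -376499 - 63371 = -439870)
1/((-46200 - 1*374686) + z) = 1/((-46200 - 1*374686) - 439870) = 1/((-46200 - 374686) - 439870) = 1/(-420886 - 439870) = 1/(-860756) = -1/860756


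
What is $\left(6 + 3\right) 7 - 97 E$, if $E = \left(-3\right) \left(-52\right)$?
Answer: $-15069$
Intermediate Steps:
$E = 156$
$\left(6 + 3\right) 7 - 97 E = \left(6 + 3\right) 7 - 15132 = 9 \cdot 7 - 15132 = 63 - 15132 = -15069$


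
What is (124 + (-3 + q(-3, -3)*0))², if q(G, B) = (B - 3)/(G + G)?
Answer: 14641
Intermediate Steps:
q(G, B) = (-3 + B)/(2*G) (q(G, B) = (-3 + B)/((2*G)) = (-3 + B)*(1/(2*G)) = (-3 + B)/(2*G))
(124 + (-3 + q(-3, -3)*0))² = (124 + (-3 + ((½)*(-3 - 3)/(-3))*0))² = (124 + (-3 + ((½)*(-⅓)*(-6))*0))² = (124 + (-3 + 1*0))² = (124 + (-3 + 0))² = (124 - 3)² = 121² = 14641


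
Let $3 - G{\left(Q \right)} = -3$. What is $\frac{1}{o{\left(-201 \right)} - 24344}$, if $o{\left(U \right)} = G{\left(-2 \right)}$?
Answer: $- \frac{1}{24338} \approx -4.1088 \cdot 10^{-5}$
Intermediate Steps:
$G{\left(Q \right)} = 6$ ($G{\left(Q \right)} = 3 - -3 = 3 + 3 = 6$)
$o{\left(U \right)} = 6$
$\frac{1}{o{\left(-201 \right)} - 24344} = \frac{1}{6 - 24344} = \frac{1}{-24338} = - \frac{1}{24338}$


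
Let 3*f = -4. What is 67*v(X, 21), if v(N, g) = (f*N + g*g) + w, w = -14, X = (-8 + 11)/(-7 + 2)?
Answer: 143313/5 ≈ 28663.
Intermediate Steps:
f = -4/3 (f = (⅓)*(-4) = -4/3 ≈ -1.3333)
X = -⅗ (X = 3/(-5) = 3*(-⅕) = -⅗ ≈ -0.60000)
v(N, g) = -14 + g² - 4*N/3 (v(N, g) = (-4*N/3 + g*g) - 14 = (-4*N/3 + g²) - 14 = (g² - 4*N/3) - 14 = -14 + g² - 4*N/3)
67*v(X, 21) = 67*(-14 + 21² - 4/3*(-⅗)) = 67*(-14 + 441 + ⅘) = 67*(2139/5) = 143313/5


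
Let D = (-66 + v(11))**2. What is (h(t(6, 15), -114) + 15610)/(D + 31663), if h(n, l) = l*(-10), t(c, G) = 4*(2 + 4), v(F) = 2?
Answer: 16750/35759 ≈ 0.46841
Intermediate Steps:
t(c, G) = 24 (t(c, G) = 4*6 = 24)
h(n, l) = -10*l
D = 4096 (D = (-66 + 2)**2 = (-64)**2 = 4096)
(h(t(6, 15), -114) + 15610)/(D + 31663) = (-10*(-114) + 15610)/(4096 + 31663) = (1140 + 15610)/35759 = 16750*(1/35759) = 16750/35759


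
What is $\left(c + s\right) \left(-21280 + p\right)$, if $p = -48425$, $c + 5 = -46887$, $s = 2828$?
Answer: $3071481120$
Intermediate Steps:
$c = -46892$ ($c = -5 - 46887 = -46892$)
$\left(c + s\right) \left(-21280 + p\right) = \left(-46892 + 2828\right) \left(-21280 - 48425\right) = \left(-44064\right) \left(-69705\right) = 3071481120$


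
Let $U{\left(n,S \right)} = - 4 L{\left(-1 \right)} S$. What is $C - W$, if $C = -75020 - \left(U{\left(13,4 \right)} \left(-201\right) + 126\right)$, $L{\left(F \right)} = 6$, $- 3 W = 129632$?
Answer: $- \frac{153694}{3} \approx -51231.0$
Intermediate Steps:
$W = - \frac{129632}{3}$ ($W = \left(- \frac{1}{3}\right) 129632 = - \frac{129632}{3} \approx -43211.0$)
$U{\left(n,S \right)} = - 24 S$ ($U{\left(n,S \right)} = \left(-4\right) 6 S = - 24 S$)
$C = -94442$ ($C = -75020 - \left(\left(-24\right) 4 \left(-201\right) + 126\right) = -75020 - \left(\left(-96\right) \left(-201\right) + 126\right) = -75020 - \left(19296 + 126\right) = -75020 - 19422 = -94442$)
$C - W = -94442 - - \frac{129632}{3} = -94442 + \frac{129632}{3} = - \frac{153694}{3}$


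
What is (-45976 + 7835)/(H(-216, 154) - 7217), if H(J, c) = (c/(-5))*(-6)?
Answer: 190705/35161 ≈ 5.4238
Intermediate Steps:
H(J, c) = 6*c/5 (H(J, c) = (c*(-1/5))*(-6) = -c/5*(-6) = 6*c/5)
(-45976 + 7835)/(H(-216, 154) - 7217) = (-45976 + 7835)/((6/5)*154 - 7217) = -38141/(924/5 - 7217) = -38141/(-35161/5) = -38141*(-5/35161) = 190705/35161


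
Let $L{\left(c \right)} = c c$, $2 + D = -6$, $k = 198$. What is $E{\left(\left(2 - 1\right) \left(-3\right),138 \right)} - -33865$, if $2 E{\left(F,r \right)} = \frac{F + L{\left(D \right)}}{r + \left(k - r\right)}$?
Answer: $\frac{13410601}{396} \approx 33865.0$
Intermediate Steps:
$D = -8$ ($D = -2 - 6 = -8$)
$L{\left(c \right)} = c^{2}$
$E{\left(F,r \right)} = \frac{16}{99} + \frac{F}{396}$ ($E{\left(F,r \right)} = \frac{\left(F + \left(-8\right)^{2}\right) \frac{1}{r - \left(-198 + r\right)}}{2} = \frac{\left(F + 64\right) \frac{1}{198}}{2} = \frac{\left(64 + F\right) \frac{1}{198}}{2} = \frac{\frac{32}{99} + \frac{F}{198}}{2} = \frac{16}{99} + \frac{F}{396}$)
$E{\left(\left(2 - 1\right) \left(-3\right),138 \right)} - -33865 = \left(\frac{16}{99} + \frac{\left(2 - 1\right) \left(-3\right)}{396}\right) - -33865 = \left(\frac{16}{99} + \frac{1 \left(-3\right)}{396}\right) + 33865 = \left(\frac{16}{99} + \frac{1}{396} \left(-3\right)\right) + 33865 = \left(\frac{16}{99} - \frac{1}{132}\right) + 33865 = \frac{61}{396} + 33865 = \frac{13410601}{396}$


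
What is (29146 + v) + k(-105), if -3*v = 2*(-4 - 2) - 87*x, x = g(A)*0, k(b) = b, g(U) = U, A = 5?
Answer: 29045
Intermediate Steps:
x = 0 (x = 5*0 = 0)
v = 4 (v = -(2*(-4 - 2) - 87*0)/3 = -(2*(-6) + 0)/3 = -(-12 + 0)/3 = -⅓*(-12) = 4)
(29146 + v) + k(-105) = (29146 + 4) - 105 = 29150 - 105 = 29045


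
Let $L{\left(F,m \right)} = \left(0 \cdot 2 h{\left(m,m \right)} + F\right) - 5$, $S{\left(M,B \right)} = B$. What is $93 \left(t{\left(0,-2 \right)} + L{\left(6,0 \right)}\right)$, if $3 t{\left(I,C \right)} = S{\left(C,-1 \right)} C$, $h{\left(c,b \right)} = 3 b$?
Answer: $155$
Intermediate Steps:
$L{\left(F,m \right)} = -5 + F$ ($L{\left(F,m \right)} = \left(0 \cdot 2 \cdot 3 m + F\right) - 5 = \left(0 \cdot 3 m + F\right) - 5 = \left(0 + F\right) - 5 = F - 5 = -5 + F$)
$t{\left(I,C \right)} = - \frac{C}{3}$ ($t{\left(I,C \right)} = \frac{\left(-1\right) C}{3} = - \frac{C}{3}$)
$93 \left(t{\left(0,-2 \right)} + L{\left(6,0 \right)}\right) = 93 \left(\left(- \frac{1}{3}\right) \left(-2\right) + \left(-5 + 6\right)\right) = 93 \left(\frac{2}{3} + 1\right) = 93 \cdot \frac{5}{3} = 155$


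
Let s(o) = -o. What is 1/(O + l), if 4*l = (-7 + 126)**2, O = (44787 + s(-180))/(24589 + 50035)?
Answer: 74624/264232583 ≈ 0.00028242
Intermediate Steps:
O = 44967/74624 (O = (44787 - 1*(-180))/(24589 + 50035) = (44787 + 180)/74624 = 44967*(1/74624) = 44967/74624 ≈ 0.60258)
l = 14161/4 (l = (-7 + 126)**2/4 = (1/4)*119**2 = (1/4)*14161 = 14161/4 ≈ 3540.3)
1/(O + l) = 1/(44967/74624 + 14161/4) = 1/(264232583/74624) = 74624/264232583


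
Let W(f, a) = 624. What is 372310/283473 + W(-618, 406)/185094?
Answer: 295253138/224227143 ≈ 1.3168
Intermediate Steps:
372310/283473 + W(-618, 406)/185094 = 372310/283473 + 624/185094 = 372310*(1/283473) + 624*(1/185094) = 372310/283473 + 8/2373 = 295253138/224227143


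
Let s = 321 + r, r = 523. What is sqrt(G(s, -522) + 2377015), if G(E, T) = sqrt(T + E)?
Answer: sqrt(2377015 + sqrt(322)) ≈ 1541.8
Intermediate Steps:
s = 844 (s = 321 + 523 = 844)
G(E, T) = sqrt(E + T)
sqrt(G(s, -522) + 2377015) = sqrt(sqrt(844 - 522) + 2377015) = sqrt(sqrt(322) + 2377015) = sqrt(2377015 + sqrt(322))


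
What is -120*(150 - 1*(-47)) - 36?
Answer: -23676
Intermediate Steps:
-120*(150 - 1*(-47)) - 36 = -120*(150 + 47) - 36 = -120*197 - 36 = -23640 - 36 = -23676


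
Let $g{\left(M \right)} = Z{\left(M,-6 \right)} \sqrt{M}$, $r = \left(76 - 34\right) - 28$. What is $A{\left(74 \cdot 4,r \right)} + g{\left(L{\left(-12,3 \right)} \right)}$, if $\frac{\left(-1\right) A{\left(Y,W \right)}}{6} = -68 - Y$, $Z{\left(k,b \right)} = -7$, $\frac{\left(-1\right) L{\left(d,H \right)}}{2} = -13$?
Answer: $2184 - 7 \sqrt{26} \approx 2148.3$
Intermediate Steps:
$L{\left(d,H \right)} = 26$ ($L{\left(d,H \right)} = \left(-2\right) \left(-13\right) = 26$)
$r = 14$ ($r = 42 - 28 = 14$)
$g{\left(M \right)} = - 7 \sqrt{M}$
$A{\left(Y,W \right)} = 408 + 6 Y$ ($A{\left(Y,W \right)} = - 6 \left(-68 - Y\right) = 408 + 6 Y$)
$A{\left(74 \cdot 4,r \right)} + g{\left(L{\left(-12,3 \right)} \right)} = \left(408 + 6 \cdot 74 \cdot 4\right) - 7 \sqrt{26} = \left(408 + 6 \cdot 296\right) - 7 \sqrt{26} = \left(408 + 1776\right) - 7 \sqrt{26} = 2184 - 7 \sqrt{26}$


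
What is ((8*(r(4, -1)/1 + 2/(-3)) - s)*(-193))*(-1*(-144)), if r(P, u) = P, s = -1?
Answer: -768912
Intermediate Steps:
((8*(r(4, -1)/1 + 2/(-3)) - s)*(-193))*(-1*(-144)) = ((8*(4/1 + 2/(-3)) - 1*(-1))*(-193))*(-1*(-144)) = ((8*(4*1 + 2*(-⅓)) + 1)*(-193))*144 = ((8*(4 - ⅔) + 1)*(-193))*144 = ((8*(10/3) + 1)*(-193))*144 = ((80/3 + 1)*(-193))*144 = ((83/3)*(-193))*144 = -16019/3*144 = -768912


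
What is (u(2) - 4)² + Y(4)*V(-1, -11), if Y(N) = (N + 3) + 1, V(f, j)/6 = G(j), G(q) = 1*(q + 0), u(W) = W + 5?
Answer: -519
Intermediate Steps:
u(W) = 5 + W
G(q) = q (G(q) = 1*q = q)
V(f, j) = 6*j
Y(N) = 4 + N (Y(N) = (3 + N) + 1 = 4 + N)
(u(2) - 4)² + Y(4)*V(-1, -11) = ((5 + 2) - 4)² + (4 + 4)*(6*(-11)) = (7 - 4)² + 8*(-66) = 3² - 528 = 9 - 528 = -519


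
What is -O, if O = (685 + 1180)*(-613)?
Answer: 1143245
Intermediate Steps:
O = -1143245 (O = 1865*(-613) = -1143245)
-O = -1*(-1143245) = 1143245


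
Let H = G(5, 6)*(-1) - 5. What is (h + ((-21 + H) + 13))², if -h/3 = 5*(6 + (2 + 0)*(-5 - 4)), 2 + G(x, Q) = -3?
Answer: 29584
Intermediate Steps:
G(x, Q) = -5 (G(x, Q) = -2 - 3 = -5)
h = 180 (h = -15*(6 + (2 + 0)*(-5 - 4)) = -15*(6 + 2*(-9)) = -15*(6 - 18) = -15*(-12) = -3*(-60) = 180)
H = 0 (H = -5*(-1) - 5 = 5 - 5 = 0)
(h + ((-21 + H) + 13))² = (180 + ((-21 + 0) + 13))² = (180 + (-21 + 13))² = (180 - 8)² = 172² = 29584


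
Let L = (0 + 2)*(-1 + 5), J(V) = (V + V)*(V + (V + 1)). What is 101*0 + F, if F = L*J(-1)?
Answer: 16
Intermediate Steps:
J(V) = 2*V*(1 + 2*V) (J(V) = (2*V)*(V + (1 + V)) = (2*V)*(1 + 2*V) = 2*V*(1 + 2*V))
L = 8 (L = 2*4 = 8)
F = 16 (F = 8*(2*(-1)*(1 + 2*(-1))) = 8*(2*(-1)*(1 - 2)) = 8*(2*(-1)*(-1)) = 8*2 = 16)
101*0 + F = 101*0 + 16 = 0 + 16 = 16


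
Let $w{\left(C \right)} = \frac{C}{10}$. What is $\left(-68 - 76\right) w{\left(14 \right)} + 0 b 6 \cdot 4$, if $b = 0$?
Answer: $- \frac{1008}{5} \approx -201.6$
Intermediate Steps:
$w{\left(C \right)} = \frac{C}{10}$ ($w{\left(C \right)} = C \frac{1}{10} = \frac{C}{10}$)
$\left(-68 - 76\right) w{\left(14 \right)} + 0 b 6 \cdot 4 = \left(-68 - 76\right) \frac{1}{10} \cdot 14 + 0 \cdot 0 \cdot 6 \cdot 4 = \left(-144\right) \frac{7}{5} + 0 \cdot 6 \cdot 4 = - \frac{1008}{5} + 0 \cdot 4 = - \frac{1008}{5} + 0 = - \frac{1008}{5}$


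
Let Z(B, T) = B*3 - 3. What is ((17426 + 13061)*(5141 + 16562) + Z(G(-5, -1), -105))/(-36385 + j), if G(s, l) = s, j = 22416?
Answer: -661659343/13969 ≈ -47366.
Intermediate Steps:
Z(B, T) = -3 + 3*B (Z(B, T) = 3*B - 3 = -3 + 3*B)
((17426 + 13061)*(5141 + 16562) + Z(G(-5, -1), -105))/(-36385 + j) = ((17426 + 13061)*(5141 + 16562) + (-3 + 3*(-5)))/(-36385 + 22416) = (30487*21703 + (-3 - 15))/(-13969) = (661659361 - 18)*(-1/13969) = 661659343*(-1/13969) = -661659343/13969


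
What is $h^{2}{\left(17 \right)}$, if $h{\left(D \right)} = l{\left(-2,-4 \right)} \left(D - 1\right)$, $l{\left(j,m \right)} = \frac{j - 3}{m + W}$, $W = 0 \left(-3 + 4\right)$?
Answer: $400$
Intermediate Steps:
$W = 0$ ($W = 0 \cdot 1 = 0$)
$l{\left(j,m \right)} = \frac{-3 + j}{m}$ ($l{\left(j,m \right)} = \frac{j - 3}{m + 0} = \frac{-3 + j}{m}$)
$h{\left(D \right)} = - \frac{5}{4} + \frac{5 D}{4}$ ($h{\left(D \right)} = \frac{-3 - 2}{-4} \left(D - 1\right) = \left(- \frac{1}{4}\right) \left(-5\right) \left(-1 + D\right) = \frac{5 \left(-1 + D\right)}{4} = - \frac{5}{4} + \frac{5 D}{4}$)
$h^{2}{\left(17 \right)} = \left(- \frac{5}{4} + \frac{5}{4} \cdot 17\right)^{2} = \left(- \frac{5}{4} + \frac{85}{4}\right)^{2} = 20^{2} = 400$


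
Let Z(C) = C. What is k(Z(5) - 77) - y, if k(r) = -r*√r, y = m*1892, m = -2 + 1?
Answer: 1892 + 432*I*√2 ≈ 1892.0 + 610.94*I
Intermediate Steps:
m = -1
y = -1892 (y = -1*1892 = -1892)
k(r) = -r^(3/2)
k(Z(5) - 77) - y = -(5 - 77)^(3/2) - 1*(-1892) = -(-72)^(3/2) + 1892 = -(-432)*I*√2 + 1892 = 432*I*√2 + 1892 = 1892 + 432*I*√2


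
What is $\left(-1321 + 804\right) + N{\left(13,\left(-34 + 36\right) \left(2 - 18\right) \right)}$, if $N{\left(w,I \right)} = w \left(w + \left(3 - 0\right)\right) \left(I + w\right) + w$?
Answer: $-4456$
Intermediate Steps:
$N{\left(w,I \right)} = w + w \left(3 + w\right) \left(I + w\right)$ ($N{\left(w,I \right)} = w \left(w + \left(3 + 0\right)\right) \left(I + w\right) + w = w \left(w + 3\right) \left(I + w\right) + w = w \left(3 + w\right) \left(I + w\right) + w = w + w \left(3 + w\right) \left(I + w\right)$)
$\left(-1321 + 804\right) + N{\left(13,\left(-34 + 36\right) \left(2 - 18\right) \right)} = \left(-1321 + 804\right) + 13 \left(1 + 13^{2} + 3 \left(-34 + 36\right) \left(2 - 18\right) + 3 \cdot 13 + \left(-34 + 36\right) \left(2 - 18\right) 13\right) = -517 + 13 \left(1 + 169 + 3 \cdot 2 \left(-16\right) + 39 + 2 \left(-16\right) 13\right) = -517 + 13 \left(1 + 169 + 3 \left(-32\right) + 39 - 416\right) = -517 + 13 \left(1 + 169 - 96 + 39 - 416\right) = -517 + 13 \left(-303\right) = -517 - 3939 = -4456$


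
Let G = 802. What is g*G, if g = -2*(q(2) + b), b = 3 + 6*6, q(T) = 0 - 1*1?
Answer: -60952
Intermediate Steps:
q(T) = -1 (q(T) = 0 - 1 = -1)
b = 39 (b = 3 + 36 = 39)
g = -76 (g = -2*(-1 + 39) = -2*38 = -76)
g*G = -76*802 = -60952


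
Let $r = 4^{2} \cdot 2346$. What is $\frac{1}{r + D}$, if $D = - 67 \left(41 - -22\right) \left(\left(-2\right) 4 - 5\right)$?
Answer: $\frac{1}{92409} \approx 1.0821 \cdot 10^{-5}$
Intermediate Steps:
$r = 37536$ ($r = 16 \cdot 2346 = 37536$)
$D = 54873$ ($D = - 67 \left(41 + 22\right) \left(-8 - 5\right) = \left(-67\right) 63 \left(-13\right) = \left(-4221\right) \left(-13\right) = 54873$)
$\frac{1}{r + D} = \frac{1}{37536 + 54873} = \frac{1}{92409}$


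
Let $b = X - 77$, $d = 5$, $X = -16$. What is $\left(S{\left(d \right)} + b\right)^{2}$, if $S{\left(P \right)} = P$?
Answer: $7744$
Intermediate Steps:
$b = -93$ ($b = -16 - 77 = -93$)
$\left(S{\left(d \right)} + b\right)^{2} = \left(5 - 93\right)^{2} = \left(-88\right)^{2} = 7744$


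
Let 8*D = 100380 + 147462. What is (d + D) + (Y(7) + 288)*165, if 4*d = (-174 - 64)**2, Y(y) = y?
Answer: 375265/4 ≈ 93816.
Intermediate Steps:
D = 123921/4 (D = (100380 + 147462)/8 = (1/8)*247842 = 123921/4 ≈ 30980.)
d = 14161 (d = (-174 - 64)**2/4 = (1/4)*(-238)**2 = (1/4)*56644 = 14161)
(d + D) + (Y(7) + 288)*165 = (14161 + 123921/4) + (7 + 288)*165 = 180565/4 + 295*165 = 180565/4 + 48675 = 375265/4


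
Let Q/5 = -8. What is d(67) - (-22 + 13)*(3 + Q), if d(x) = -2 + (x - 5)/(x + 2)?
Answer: -23053/69 ≈ -334.10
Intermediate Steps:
Q = -40 (Q = 5*(-8) = -40)
d(x) = -2 + (-5 + x)/(2 + x)
d(67) - (-22 + 13)*(3 + Q) = (-9 - 1*67)/(2 + 67) - (-22 + 13)*(3 - 40) = (-9 - 67)/69 - (-9)*(-37) = (1/69)*(-76) - 1*333 = -76/69 - 333 = -23053/69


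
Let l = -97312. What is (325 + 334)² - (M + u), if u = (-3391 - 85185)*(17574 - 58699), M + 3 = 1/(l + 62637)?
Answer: -126295147602299/34675 ≈ -3.6423e+9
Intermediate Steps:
M = -104026/34675 (M = -3 + 1/(-97312 + 62637) = -3 + 1/(-34675) = -3 - 1/34675 = -104026/34675 ≈ -3.0000)
u = 3642688000 (u = -88576*(-41125) = 3642688000)
(325 + 334)² - (M + u) = (325 + 334)² - (-104026/34675 + 3642688000) = 659² - 1*126310206295974/34675 = 434281 - 126310206295974/34675 = -126295147602299/34675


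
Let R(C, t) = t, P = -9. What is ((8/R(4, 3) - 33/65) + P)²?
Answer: 1779556/38025 ≈ 46.800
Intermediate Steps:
((8/R(4, 3) - 33/65) + P)² = ((8/3 - 33/65) - 9)² = (421/195 - 9)² = (-1334/195)² = 1779556/38025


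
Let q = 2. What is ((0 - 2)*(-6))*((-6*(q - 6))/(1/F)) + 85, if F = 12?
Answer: 3541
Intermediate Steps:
((0 - 2)*(-6))*((-6*(q - 6))/(1/F)) + 85 = ((0 - 2)*(-6))*((-6*(2 - 6))/(1/12)) + 85 = (-2*(-6))*((-6*(-4))/(1/12)) + 85 = 12*(24*12) + 85 = 12*288 + 85 = 3456 + 85 = 3541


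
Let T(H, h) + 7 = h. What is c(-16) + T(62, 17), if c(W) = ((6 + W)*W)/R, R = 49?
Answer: 650/49 ≈ 13.265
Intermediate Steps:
T(H, h) = -7 + h
c(W) = W*(6 + W)/49 (c(W) = ((6 + W)*W)/49 = (W*(6 + W))*(1/49) = W*(6 + W)/49)
c(-16) + T(62, 17) = (1/49)*(-16)*(6 - 16) + (-7 + 17) = (1/49)*(-16)*(-10) + 10 = 160/49 + 10 = 650/49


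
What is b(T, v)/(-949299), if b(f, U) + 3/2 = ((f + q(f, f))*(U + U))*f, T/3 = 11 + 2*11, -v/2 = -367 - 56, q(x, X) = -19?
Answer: -8933759/632866 ≈ -14.116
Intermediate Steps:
v = 846 (v = -2*(-367 - 56) = -2*(-423) = 846)
T = 99 (T = 3*(11 + 2*11) = 3*(11 + 22) = 3*33 = 99)
b(f, U) = -3/2 + 2*U*f*(-19 + f) (b(f, U) = -3/2 + ((f - 19)*(U + U))*f = -3/2 + ((-19 + f)*(2*U))*f = -3/2 + (2*U*(-19 + f))*f = -3/2 + 2*U*f*(-19 + f))
b(T, v)/(-949299) = (-3/2 - 38*846*99 + 2*846*99²)/(-949299) = (-3/2 - 3182652 + 2*846*9801)*(-1/949299) = (-3/2 - 3182652 + 16583292)*(-1/949299) = (26801277/2)*(-1/949299) = -8933759/632866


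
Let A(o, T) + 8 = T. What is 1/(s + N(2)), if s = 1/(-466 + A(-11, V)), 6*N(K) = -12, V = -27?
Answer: -501/1003 ≈ -0.49950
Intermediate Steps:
A(o, T) = -8 + T
N(K) = -2 (N(K) = (⅙)*(-12) = -2)
s = -1/501 (s = 1/(-466 + (-8 - 27)) = 1/(-466 - 35) = 1/(-501) = -1/501 ≈ -0.0019960)
1/(s + N(2)) = 1/(-1/501 - 2) = 1/(-1003/501) = -501/1003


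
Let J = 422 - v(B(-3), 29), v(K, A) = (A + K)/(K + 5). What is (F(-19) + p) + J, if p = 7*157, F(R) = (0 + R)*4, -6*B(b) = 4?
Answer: 18700/13 ≈ 1438.5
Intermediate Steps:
B(b) = -2/3 (B(b) = -1/6*4 = -2/3)
v(K, A) = (A + K)/(5 + K)
J = 5401/13 (J = 422 - (29 - 2/3)/(5 - 2/3) = 422 - 85/(13/3*3) = 422 - 3*85/(13*3) = 422 - 1*85/13 = 422 - 85/13 = 5401/13 ≈ 415.46)
F(R) = 4*R (F(R) = R*4 = 4*R)
p = 1099
(F(-19) + p) + J = (4*(-19) + 1099) + 5401/13 = (-76 + 1099) + 5401/13 = 1023 + 5401/13 = 18700/13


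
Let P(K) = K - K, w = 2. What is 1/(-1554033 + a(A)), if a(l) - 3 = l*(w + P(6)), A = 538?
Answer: -1/1552954 ≈ -6.4393e-7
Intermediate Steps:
P(K) = 0
a(l) = 3 + 2*l (a(l) = 3 + l*(2 + 0) = 3 + l*2 = 3 + 2*l)
1/(-1554033 + a(A)) = 1/(-1554033 + (3 + 2*538)) = 1/(-1554033 + (3 + 1076)) = 1/(-1554033 + 1079) = 1/(-1552954) = -1/1552954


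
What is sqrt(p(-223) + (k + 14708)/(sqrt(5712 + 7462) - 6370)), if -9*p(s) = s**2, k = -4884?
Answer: sqrt(-316862146 + 49729*sqrt(13174))/(3*sqrt(6370 - sqrt(13174))) ≈ 74.344*I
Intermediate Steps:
p(s) = -s**2/9
sqrt(p(-223) + (k + 14708)/(sqrt(5712 + 7462) - 6370)) = sqrt(-1/9*(-223)**2 + (-4884 + 14708)/(sqrt(5712 + 7462) - 6370)) = sqrt(-1/9*49729 + 9824/(sqrt(13174) - 6370)) = sqrt(-49729/9 + 9824/(-6370 + sqrt(13174)))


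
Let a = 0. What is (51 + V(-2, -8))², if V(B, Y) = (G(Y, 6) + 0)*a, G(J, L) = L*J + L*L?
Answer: 2601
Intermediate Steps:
G(J, L) = L² + J*L (G(J, L) = J*L + L² = L² + J*L)
V(B, Y) = 0 (V(B, Y) = (6*(Y + 6) + 0)*0 = (6*(6 + Y) + 0)*0 = ((36 + 6*Y) + 0)*0 = (36 + 6*Y)*0 = 0)
(51 + V(-2, -8))² = (51 + 0)² = 51² = 2601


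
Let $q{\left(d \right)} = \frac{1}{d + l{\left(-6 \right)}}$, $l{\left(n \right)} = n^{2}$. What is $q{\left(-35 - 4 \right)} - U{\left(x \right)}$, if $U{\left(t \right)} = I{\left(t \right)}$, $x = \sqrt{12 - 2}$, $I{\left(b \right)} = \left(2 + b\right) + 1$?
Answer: $- \frac{10}{3} - \sqrt{10} \approx -6.4956$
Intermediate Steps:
$I{\left(b \right)} = 3 + b$
$x = \sqrt{10} \approx 3.1623$
$q{\left(d \right)} = \frac{1}{36 + d}$ ($q{\left(d \right)} = \frac{1}{d + \left(-6\right)^{2}} = \frac{1}{d + 36} = \frac{1}{36 + d}$)
$U{\left(t \right)} = 3 + t$
$q{\left(-35 - 4 \right)} - U{\left(x \right)} = \frac{1}{36 - 39} - \left(3 + \sqrt{10}\right) = \frac{1}{-3} - \left(3 + \sqrt{10}\right) = - \frac{1}{3} - \left(3 + \sqrt{10}\right) = - \frac{10}{3} - \sqrt{10}$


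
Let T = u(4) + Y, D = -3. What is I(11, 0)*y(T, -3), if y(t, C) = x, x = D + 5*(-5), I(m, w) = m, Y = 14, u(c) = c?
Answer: -308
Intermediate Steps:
x = -28 (x = -3 + 5*(-5) = -3 - 25 = -28)
T = 18 (T = 4 + 14 = 18)
y(t, C) = -28
I(11, 0)*y(T, -3) = 11*(-28) = -308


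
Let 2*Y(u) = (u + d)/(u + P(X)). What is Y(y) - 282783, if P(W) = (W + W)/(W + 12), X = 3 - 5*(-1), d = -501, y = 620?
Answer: -1755516269/6208 ≈ -2.8278e+5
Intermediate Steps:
X = 8 (X = 3 + 5 = 8)
P(W) = 2*W/(12 + W) (P(W) = (2*W)/(12 + W) = 2*W/(12 + W))
Y(u) = (-501 + u)/(2*(4/5 + u)) (Y(u) = ((u - 501)/(u + 2*8/(12 + 8)))/2 = ((-501 + u)/(u + 2*8/20))/2 = ((-501 + u)/(u + 2*8*(1/20)))/2 = ((-501 + u)/(u + 4/5))/2 = ((-501 + u)/(4/5 + u))/2 = (-501 + u)/(2*(4/5 + u)))
Y(y) - 282783 = 5*(-501 + 620)/(2*(4 + 5*620)) - 282783 = (5/2)*119/(4 + 3100) - 282783 = (5/2)*119/3104 - 282783 = (5/2)*(1/3104)*119 - 282783 = 595/6208 - 282783 = -1755516269/6208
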